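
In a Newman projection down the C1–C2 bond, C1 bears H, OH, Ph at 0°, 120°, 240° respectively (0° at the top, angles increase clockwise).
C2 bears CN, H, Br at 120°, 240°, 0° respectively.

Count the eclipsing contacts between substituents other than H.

Non-H eclipsing pairs: OH(120°)/CN(120°) — 1 interaction.

1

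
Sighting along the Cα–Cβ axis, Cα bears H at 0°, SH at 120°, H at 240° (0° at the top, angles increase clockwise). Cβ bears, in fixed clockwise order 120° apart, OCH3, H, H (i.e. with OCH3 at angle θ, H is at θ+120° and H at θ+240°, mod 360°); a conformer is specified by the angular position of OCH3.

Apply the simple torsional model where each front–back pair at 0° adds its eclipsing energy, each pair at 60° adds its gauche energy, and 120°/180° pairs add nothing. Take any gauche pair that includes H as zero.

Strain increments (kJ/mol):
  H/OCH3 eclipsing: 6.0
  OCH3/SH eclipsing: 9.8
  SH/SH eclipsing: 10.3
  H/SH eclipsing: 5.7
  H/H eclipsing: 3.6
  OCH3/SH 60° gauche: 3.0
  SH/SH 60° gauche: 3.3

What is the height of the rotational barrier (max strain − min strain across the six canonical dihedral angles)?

OCH3 at 0° (eclipsed): H–OCH3 eclipsed, SH–H eclipsed, H–H eclipsed; 6.0 + 5.7 + 3.6 = 15.3 kJ/mol.
OCH3 at 60° (staggered): SH–OCH3 gauche; 3.0 = 3.0 kJ/mol.
OCH3 at 120° (eclipsed): H–H eclipsed, SH–OCH3 eclipsed, H–H eclipsed; 3.6 + 9.8 + 3.6 = 17.0 kJ/mol.
OCH3 at 180° (staggered): SH–OCH3 gauche; 3.0 = 3.0 kJ/mol.
OCH3 at 240° (eclipsed): H–H eclipsed, SH–H eclipsed, H–OCH3 eclipsed; 3.6 + 5.7 + 6.0 = 15.3 kJ/mol.
OCH3 at 300° (staggered): no non-H gauche contacts → 0.0 kJ/mol.
Max at 120° (17.0 kJ/mol), min at 300° (0.0 kJ/mol); barrier = 17.0 kJ/mol.

17.0 kJ/mol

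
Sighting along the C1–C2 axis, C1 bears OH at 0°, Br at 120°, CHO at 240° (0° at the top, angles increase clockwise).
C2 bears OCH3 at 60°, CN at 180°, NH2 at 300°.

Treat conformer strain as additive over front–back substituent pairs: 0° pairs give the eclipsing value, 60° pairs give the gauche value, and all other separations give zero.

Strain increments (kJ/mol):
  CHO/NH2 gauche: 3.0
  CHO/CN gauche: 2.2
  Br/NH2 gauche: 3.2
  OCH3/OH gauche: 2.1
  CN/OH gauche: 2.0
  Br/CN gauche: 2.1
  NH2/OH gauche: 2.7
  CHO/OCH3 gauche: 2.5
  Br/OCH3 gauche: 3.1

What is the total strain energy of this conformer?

15.2 kJ/mol

This conformer (staggered): OH(0°)/OCH3(60°) gauche 2.1; OH(0°)/NH2(300°) gauche 2.7; Br(120°)/OCH3(60°) gauche 3.1; Br(120°)/CN(180°) gauche 2.1; CHO(240°)/CN(180°) gauche 2.2; CHO(240°)/NH2(300°) gauche 3.0 → 15.2 kJ/mol.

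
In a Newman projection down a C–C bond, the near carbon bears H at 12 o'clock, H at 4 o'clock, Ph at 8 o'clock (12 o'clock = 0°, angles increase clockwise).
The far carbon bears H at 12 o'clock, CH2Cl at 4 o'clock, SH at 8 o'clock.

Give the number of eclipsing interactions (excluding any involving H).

Non-H eclipsing pairs: Ph(240°)/SH(240°) — 1 interaction.

1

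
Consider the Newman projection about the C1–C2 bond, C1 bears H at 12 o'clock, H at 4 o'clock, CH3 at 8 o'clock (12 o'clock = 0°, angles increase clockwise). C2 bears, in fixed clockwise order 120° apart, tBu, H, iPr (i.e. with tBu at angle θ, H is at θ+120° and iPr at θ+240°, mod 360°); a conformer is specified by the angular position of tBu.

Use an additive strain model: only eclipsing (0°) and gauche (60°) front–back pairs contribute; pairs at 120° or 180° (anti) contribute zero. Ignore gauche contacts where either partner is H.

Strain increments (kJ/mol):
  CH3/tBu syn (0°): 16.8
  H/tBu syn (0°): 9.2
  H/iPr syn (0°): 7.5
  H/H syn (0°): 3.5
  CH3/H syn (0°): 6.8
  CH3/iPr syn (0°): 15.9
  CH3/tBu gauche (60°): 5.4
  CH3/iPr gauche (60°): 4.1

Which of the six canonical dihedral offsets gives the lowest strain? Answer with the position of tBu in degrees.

60°

tBu at 0° (eclipsed): H–tBu eclipsed, H–H eclipsed, CH3–iPr eclipsed; 9.2 + 3.5 + 15.9 = 28.6 kJ/mol.
tBu at 60° (staggered): CH3–iPr gauche; 4.1 = 4.1 kJ/mol.
tBu at 120° (eclipsed): H–iPr eclipsed, H–tBu eclipsed, CH3–H eclipsed; 7.5 + 9.2 + 6.8 = 23.5 kJ/mol.
tBu at 180° (staggered): CH3–tBu gauche; 5.4 = 5.4 kJ/mol.
tBu at 240° (eclipsed): H–H eclipsed, H–iPr eclipsed, CH3–tBu eclipsed; 3.5 + 7.5 + 16.8 = 27.8 kJ/mol.
tBu at 300° (staggered): CH3–tBu gauche, CH3–iPr gauche; 5.4 + 4.1 = 9.5 kJ/mol.
The minimum (4.1 kJ/mol) occurs with tBu at 60°.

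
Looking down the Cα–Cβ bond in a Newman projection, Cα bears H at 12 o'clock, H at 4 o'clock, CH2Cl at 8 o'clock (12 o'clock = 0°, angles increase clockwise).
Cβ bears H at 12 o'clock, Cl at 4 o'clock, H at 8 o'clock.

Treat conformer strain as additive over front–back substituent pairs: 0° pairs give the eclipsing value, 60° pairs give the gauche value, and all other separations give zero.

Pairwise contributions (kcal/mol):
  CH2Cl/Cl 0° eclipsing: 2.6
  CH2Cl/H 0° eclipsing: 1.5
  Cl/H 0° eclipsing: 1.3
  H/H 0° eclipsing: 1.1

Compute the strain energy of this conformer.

3.9 kcal/mol

This conformer (eclipsed): H–H eclipsed, H–Cl eclipsed, CH2Cl–H eclipsed; 1.1 + 1.3 + 1.5 = 3.9 kcal/mol.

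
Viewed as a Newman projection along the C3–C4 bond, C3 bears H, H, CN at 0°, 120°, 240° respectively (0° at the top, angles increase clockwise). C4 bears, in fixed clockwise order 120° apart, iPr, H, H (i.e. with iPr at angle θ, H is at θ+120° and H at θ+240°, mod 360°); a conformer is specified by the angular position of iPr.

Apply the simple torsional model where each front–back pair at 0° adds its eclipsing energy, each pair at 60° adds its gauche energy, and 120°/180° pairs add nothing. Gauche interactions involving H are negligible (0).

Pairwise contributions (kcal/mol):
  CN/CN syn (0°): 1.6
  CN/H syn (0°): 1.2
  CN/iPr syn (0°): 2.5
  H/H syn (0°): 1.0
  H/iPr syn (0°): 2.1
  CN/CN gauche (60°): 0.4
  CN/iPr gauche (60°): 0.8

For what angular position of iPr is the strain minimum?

60°

iPr at 0° (eclipsed): H–iPr eclipsed, H–H eclipsed, CN–H eclipsed; 2.1 + 1.0 + 1.2 = 4.3 kcal/mol.
iPr at 60° (staggered): no non-H gauche contacts → 0.0 kcal/mol.
iPr at 120° (eclipsed): H–H eclipsed, H–iPr eclipsed, CN–H eclipsed; 1.0 + 2.1 + 1.2 = 4.3 kcal/mol.
iPr at 180° (staggered): CN–iPr gauche; 0.8 = 0.8 kcal/mol.
iPr at 240° (eclipsed): H–H eclipsed, H–H eclipsed, CN–iPr eclipsed; 1.0 + 1.0 + 2.5 = 4.5 kcal/mol.
iPr at 300° (staggered): CN–iPr gauche; 0.8 = 0.8 kcal/mol.
The minimum (0.0 kcal/mol) occurs with iPr at 60°.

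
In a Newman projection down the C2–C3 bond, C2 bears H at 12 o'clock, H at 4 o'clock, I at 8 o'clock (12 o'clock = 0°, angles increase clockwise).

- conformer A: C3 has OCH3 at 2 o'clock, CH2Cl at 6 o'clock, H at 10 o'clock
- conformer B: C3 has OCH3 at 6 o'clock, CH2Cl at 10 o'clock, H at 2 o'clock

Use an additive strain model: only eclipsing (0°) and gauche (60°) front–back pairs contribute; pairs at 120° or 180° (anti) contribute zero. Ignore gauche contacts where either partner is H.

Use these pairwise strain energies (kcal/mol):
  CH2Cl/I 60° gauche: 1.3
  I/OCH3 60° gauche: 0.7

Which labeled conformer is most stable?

A

A (staggered): I(240°)/CH2Cl(180°) gauche 1.3 → 1.3 kcal/mol.
B (staggered): I(240°)/OCH3(180°) gauche 0.7; I(240°)/CH2Cl(300°) gauche 1.3 → 2.0 kcal/mol.
A has the lowest total (1.3 kcal/mol).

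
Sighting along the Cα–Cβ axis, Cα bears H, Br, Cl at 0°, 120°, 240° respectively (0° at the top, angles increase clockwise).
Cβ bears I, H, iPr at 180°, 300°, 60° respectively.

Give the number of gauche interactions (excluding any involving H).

3

Non-H gauche pairs: Br(120°)/I(180°); Br(120°)/iPr(60°); Cl(240°)/I(180°) — 3 interactions.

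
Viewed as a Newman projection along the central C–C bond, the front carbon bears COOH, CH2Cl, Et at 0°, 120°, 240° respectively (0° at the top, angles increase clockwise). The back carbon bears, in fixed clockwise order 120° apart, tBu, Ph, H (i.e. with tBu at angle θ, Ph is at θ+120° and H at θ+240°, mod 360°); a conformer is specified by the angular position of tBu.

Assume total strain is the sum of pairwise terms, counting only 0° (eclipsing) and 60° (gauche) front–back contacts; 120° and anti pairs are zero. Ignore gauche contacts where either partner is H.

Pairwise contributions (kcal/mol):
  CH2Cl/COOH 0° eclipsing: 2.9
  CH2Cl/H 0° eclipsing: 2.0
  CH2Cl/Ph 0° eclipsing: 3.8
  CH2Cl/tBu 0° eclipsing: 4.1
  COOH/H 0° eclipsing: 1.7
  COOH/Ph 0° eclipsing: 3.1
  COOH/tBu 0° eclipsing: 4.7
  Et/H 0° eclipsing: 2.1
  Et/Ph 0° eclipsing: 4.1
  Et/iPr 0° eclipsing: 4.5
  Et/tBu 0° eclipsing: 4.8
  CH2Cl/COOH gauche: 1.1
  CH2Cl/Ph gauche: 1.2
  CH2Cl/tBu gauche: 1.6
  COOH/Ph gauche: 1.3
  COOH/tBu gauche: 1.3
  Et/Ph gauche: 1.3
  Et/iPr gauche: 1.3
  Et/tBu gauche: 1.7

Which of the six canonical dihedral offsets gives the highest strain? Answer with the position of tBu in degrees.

0°

tBu at 0° is eclipsed. COOH at 0° is eclipsed with tBu at 0° (4.7); CH2Cl at 120° is eclipsed with Ph at 120° (3.8); Et at 240° is eclipsed with H at 240° (2.1). Total 10.6 kcal/mol.
tBu at 60° is staggered. COOH at 0° is gauche with tBu at 60° (1.3); CH2Cl at 120° is gauche with tBu at 60° (1.6); CH2Cl at 120° is gauche with Ph at 180° (1.2); Et at 240° is gauche with Ph at 180° (1.3). Total 5.4 kcal/mol.
tBu at 120° is eclipsed. COOH at 0° is eclipsed with H at 0° (1.7); CH2Cl at 120° is eclipsed with tBu at 120° (4.1); Et at 240° is eclipsed with Ph at 240° (4.1). Total 9.9 kcal/mol.
tBu at 180° is staggered. COOH at 0° is gauche with Ph at 300° (1.3); CH2Cl at 120° is gauche with tBu at 180° (1.6); Et at 240° is gauche with tBu at 180° (1.7); Et at 240° is gauche with Ph at 300° (1.3). Total 5.9 kcal/mol.
tBu at 240° is eclipsed. COOH at 0° is eclipsed with Ph at 0° (3.1); CH2Cl at 120° is eclipsed with H at 120° (2.0); Et at 240° is eclipsed with tBu at 240° (4.8). Total 9.9 kcal/mol.
tBu at 300° is staggered. COOH at 0° is gauche with tBu at 300° (1.3); COOH at 0° is gauche with Ph at 60° (1.3); CH2Cl at 120° is gauche with Ph at 60° (1.2); Et at 240° is gauche with tBu at 300° (1.7). Total 5.5 kcal/mol.
The maximum (10.6 kcal/mol) occurs with tBu at 0°.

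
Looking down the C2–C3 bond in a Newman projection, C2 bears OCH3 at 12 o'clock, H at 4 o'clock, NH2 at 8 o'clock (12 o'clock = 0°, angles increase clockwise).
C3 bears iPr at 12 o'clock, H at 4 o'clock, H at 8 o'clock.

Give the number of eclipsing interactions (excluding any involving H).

1

Non-H eclipsing pairs: OCH3(0°)/iPr(0°) — 1 interaction.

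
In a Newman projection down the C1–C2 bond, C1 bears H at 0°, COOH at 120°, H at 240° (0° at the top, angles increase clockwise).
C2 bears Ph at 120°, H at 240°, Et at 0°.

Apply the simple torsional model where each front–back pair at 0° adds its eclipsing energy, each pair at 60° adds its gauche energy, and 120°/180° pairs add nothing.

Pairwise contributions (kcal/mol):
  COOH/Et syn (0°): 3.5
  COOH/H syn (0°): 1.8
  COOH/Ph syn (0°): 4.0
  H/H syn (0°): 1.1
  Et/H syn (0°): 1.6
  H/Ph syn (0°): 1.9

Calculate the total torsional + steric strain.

This conformer is eclipsed. H at 0° is eclipsed with Et at 0° (1.6); COOH at 120° is eclipsed with Ph at 120° (4.0); H at 240° is eclipsed with H at 240° (1.1). Total 6.7 kcal/mol.

6.7 kcal/mol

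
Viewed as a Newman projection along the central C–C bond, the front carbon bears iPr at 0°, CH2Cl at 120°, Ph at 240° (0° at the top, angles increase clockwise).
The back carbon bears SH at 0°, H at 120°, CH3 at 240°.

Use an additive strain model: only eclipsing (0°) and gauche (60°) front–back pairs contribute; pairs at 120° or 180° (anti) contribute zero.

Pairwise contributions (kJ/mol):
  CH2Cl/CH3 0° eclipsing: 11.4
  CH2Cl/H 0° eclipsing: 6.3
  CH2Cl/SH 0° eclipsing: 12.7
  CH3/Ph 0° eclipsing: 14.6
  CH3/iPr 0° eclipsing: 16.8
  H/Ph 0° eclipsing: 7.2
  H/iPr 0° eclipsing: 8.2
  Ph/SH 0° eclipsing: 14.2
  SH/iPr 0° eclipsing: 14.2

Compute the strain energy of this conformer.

This conformer is eclipsed. iPr at 0° is eclipsed with SH at 0° (14.2); CH2Cl at 120° is eclipsed with H at 120° (6.3); Ph at 240° is eclipsed with CH3 at 240° (14.6). Total 35.1 kJ/mol.

35.1 kJ/mol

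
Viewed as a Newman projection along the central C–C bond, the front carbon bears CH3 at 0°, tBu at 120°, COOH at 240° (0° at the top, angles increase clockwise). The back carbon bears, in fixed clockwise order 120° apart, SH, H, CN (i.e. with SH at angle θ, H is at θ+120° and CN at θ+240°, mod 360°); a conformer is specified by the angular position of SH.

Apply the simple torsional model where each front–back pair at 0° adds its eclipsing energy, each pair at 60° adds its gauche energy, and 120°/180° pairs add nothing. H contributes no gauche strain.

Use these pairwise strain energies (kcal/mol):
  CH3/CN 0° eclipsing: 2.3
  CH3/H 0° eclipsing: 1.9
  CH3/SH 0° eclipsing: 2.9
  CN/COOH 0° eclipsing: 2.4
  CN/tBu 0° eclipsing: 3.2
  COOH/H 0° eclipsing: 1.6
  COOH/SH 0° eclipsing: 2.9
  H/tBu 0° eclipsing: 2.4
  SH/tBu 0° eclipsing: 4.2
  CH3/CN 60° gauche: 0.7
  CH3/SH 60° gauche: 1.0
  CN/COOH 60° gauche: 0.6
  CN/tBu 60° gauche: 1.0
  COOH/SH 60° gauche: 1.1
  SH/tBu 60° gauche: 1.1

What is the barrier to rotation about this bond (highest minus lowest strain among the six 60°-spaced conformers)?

SH at 0° (eclipsed): CH3(0°)/SH(0°) eclipsed 2.9; tBu(120°)/H(120°) eclipsed 2.4; COOH(240°)/CN(240°) eclipsed 2.4 → 7.7 kcal/mol.
SH at 60° (staggered): CH3(0°)/SH(60°) gauche 1.0; CH3(0°)/CN(300°) gauche 0.7; tBu(120°)/SH(60°) gauche 1.1; COOH(240°)/CN(300°) gauche 0.6 → 3.4 kcal/mol.
SH at 120° (eclipsed): CH3(0°)/CN(0°) eclipsed 2.3; tBu(120°)/SH(120°) eclipsed 4.2; COOH(240°)/H(240°) eclipsed 1.6 → 8.1 kcal/mol.
SH at 180° (staggered): CH3(0°)/CN(60°) gauche 0.7; tBu(120°)/SH(180°) gauche 1.1; tBu(120°)/CN(60°) gauche 1.0; COOH(240°)/SH(180°) gauche 1.1 → 3.9 kcal/mol.
SH at 240° (eclipsed): CH3(0°)/H(0°) eclipsed 1.9; tBu(120°)/CN(120°) eclipsed 3.2; COOH(240°)/SH(240°) eclipsed 2.9 → 8.0 kcal/mol.
SH at 300° (staggered): CH3(0°)/SH(300°) gauche 1.0; tBu(120°)/CN(180°) gauche 1.0; COOH(240°)/SH(300°) gauche 1.1; COOH(240°)/CN(180°) gauche 0.6 → 3.7 kcal/mol.
Max at 120° (8.1 kcal/mol), min at 60° (3.4 kcal/mol); barrier = 4.7 kcal/mol.

4.7 kcal/mol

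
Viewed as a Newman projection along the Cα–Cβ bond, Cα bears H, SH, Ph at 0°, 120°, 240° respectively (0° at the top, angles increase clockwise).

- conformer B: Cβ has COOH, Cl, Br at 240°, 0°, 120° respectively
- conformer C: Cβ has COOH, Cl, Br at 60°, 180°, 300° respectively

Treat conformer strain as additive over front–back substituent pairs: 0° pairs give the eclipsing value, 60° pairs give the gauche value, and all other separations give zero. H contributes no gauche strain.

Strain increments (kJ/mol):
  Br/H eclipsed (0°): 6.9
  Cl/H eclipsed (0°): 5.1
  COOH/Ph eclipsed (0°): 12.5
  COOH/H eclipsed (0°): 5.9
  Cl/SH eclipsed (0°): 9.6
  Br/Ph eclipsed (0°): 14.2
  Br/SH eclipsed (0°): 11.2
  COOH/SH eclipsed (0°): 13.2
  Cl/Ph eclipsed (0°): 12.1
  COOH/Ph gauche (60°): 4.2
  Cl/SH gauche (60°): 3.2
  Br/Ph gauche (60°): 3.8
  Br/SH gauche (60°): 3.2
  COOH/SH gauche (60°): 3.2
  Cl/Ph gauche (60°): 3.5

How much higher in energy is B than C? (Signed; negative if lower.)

+15.1 kJ/mol

B (eclipsed): H–Cl eclipsed, SH–Br eclipsed, Ph–COOH eclipsed; 5.1 + 11.2 + 12.5 = 28.8 kJ/mol.
C (staggered): SH–COOH gauche, SH–Cl gauche, Ph–Cl gauche, Ph–Br gauche; 3.2 + 3.2 + 3.5 + 3.8 = 13.7 kJ/mol.
E(B) − E(C) = 28.8 − 13.7 = +15.1 kJ/mol.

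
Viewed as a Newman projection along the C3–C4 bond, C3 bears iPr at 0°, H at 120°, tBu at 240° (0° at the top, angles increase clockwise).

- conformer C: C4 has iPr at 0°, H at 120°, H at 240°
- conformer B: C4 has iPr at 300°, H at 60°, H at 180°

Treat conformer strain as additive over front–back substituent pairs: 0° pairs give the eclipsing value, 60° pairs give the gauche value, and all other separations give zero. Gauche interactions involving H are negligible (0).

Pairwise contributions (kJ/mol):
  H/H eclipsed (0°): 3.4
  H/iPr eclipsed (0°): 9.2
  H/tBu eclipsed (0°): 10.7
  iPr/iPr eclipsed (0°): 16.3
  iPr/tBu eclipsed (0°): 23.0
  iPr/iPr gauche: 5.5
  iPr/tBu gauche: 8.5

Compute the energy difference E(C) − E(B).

C is eclipsed. iPr at 0° is eclipsed with iPr at 0° (16.3); H at 120° is eclipsed with H at 120° (3.4); tBu at 240° is eclipsed with H at 240° (10.7). Total 30.4 kJ/mol.
B is staggered. iPr at 0° is gauche with iPr at 300° (5.5); tBu at 240° is gauche with iPr at 300° (8.5). Total 14.0 kJ/mol.
E(C) − E(B) = 30.4 − 14.0 = +16.4 kJ/mol.

+16.4 kJ/mol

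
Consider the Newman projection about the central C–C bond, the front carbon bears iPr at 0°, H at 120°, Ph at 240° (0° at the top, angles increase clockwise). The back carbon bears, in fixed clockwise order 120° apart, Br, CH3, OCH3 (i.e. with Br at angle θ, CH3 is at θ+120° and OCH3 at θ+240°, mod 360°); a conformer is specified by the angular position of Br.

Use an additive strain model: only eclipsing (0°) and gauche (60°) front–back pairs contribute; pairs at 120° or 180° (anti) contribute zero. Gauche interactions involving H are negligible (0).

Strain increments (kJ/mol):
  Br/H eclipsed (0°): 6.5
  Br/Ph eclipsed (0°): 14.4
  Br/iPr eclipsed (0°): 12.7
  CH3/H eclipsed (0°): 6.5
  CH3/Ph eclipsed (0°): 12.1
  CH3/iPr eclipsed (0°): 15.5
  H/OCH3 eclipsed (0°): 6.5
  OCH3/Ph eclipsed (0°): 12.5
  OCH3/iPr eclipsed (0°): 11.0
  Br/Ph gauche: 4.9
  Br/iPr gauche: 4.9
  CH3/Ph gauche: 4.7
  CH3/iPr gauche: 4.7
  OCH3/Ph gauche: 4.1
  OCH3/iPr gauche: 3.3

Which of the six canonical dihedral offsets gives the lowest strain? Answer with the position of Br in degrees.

60°

Br at 0° (eclipsed): iPr(0°)/Br(0°) eclipsed 12.7; H(120°)/CH3(120°) eclipsed 6.5; Ph(240°)/OCH3(240°) eclipsed 12.5 → 31.7 kJ/mol.
Br at 60° (staggered): iPr(0°)/Br(60°) gauche 4.9; iPr(0°)/OCH3(300°) gauche 3.3; Ph(240°)/CH3(180°) gauche 4.7; Ph(240°)/OCH3(300°) gauche 4.1 → 17.0 kJ/mol.
Br at 120° (eclipsed): iPr(0°)/OCH3(0°) eclipsed 11.0; H(120°)/Br(120°) eclipsed 6.5; Ph(240°)/CH3(240°) eclipsed 12.1 → 29.6 kJ/mol.
Br at 180° (staggered): iPr(0°)/CH3(300°) gauche 4.7; iPr(0°)/OCH3(60°) gauche 3.3; Ph(240°)/Br(180°) gauche 4.9; Ph(240°)/CH3(300°) gauche 4.7 → 17.6 kJ/mol.
Br at 240° (eclipsed): iPr(0°)/CH3(0°) eclipsed 15.5; H(120°)/OCH3(120°) eclipsed 6.5; Ph(240°)/Br(240°) eclipsed 14.4 → 36.4 kJ/mol.
Br at 300° (staggered): iPr(0°)/Br(300°) gauche 4.9; iPr(0°)/CH3(60°) gauche 4.7; Ph(240°)/Br(300°) gauche 4.9; Ph(240°)/OCH3(180°) gauche 4.1 → 18.6 kJ/mol.
The minimum (17.0 kJ/mol) occurs with Br at 60°.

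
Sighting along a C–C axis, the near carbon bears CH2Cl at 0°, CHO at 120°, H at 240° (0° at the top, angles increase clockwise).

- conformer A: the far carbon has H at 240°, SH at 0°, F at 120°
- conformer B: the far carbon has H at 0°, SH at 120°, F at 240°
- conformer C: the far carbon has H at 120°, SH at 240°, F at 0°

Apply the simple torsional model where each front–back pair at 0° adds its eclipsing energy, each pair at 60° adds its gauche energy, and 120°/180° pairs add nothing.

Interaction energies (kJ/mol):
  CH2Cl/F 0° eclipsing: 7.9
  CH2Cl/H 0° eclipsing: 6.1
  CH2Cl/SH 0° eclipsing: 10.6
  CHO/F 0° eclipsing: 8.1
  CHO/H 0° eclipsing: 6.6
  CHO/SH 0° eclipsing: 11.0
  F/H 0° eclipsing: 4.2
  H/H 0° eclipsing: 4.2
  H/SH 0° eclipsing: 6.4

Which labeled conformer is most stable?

C

A is eclipsed. CH2Cl at 0° is eclipsed with SH at 0° (10.6); CHO at 120° is eclipsed with F at 120° (8.1); H at 240° is eclipsed with H at 240° (4.2). Total 22.9 kJ/mol.
B is eclipsed. CH2Cl at 0° is eclipsed with H at 0° (6.1); CHO at 120° is eclipsed with SH at 120° (11.0); H at 240° is eclipsed with F at 240° (4.2). Total 21.3 kJ/mol.
C is eclipsed. CH2Cl at 0° is eclipsed with F at 0° (7.9); CHO at 120° is eclipsed with H at 120° (6.6); H at 240° is eclipsed with SH at 240° (6.4). Total 20.9 kJ/mol.
C has the lowest total (20.9 kJ/mol).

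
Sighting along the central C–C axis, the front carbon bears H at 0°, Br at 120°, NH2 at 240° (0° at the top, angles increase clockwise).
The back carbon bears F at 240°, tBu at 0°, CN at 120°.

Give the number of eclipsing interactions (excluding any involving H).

Non-H eclipsing pairs: Br(120°)/CN(120°); NH2(240°)/F(240°) — 2 interactions.

2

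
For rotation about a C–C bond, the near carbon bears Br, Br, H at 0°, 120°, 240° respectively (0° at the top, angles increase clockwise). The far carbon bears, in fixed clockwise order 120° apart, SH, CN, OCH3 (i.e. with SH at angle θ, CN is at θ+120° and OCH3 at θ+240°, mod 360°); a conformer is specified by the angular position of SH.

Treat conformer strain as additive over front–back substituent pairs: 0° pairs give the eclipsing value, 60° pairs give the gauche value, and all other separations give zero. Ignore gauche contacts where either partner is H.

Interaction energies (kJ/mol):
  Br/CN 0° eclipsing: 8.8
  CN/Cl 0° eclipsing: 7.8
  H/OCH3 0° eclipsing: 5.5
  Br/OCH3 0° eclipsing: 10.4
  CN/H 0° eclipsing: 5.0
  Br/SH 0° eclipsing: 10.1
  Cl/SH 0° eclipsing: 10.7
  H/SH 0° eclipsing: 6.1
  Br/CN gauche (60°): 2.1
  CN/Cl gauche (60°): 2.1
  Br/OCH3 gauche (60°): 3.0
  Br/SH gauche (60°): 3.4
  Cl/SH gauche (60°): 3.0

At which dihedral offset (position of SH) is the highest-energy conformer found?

SH at 0° (eclipsed): Br–SH eclipsed, Br–CN eclipsed, H–OCH3 eclipsed; 10.1 + 8.8 + 5.5 = 24.4 kJ/mol.
SH at 60° (staggered): Br–SH gauche, Br–OCH3 gauche, Br–SH gauche, Br–CN gauche; 3.4 + 3.0 + 3.4 + 2.1 = 11.9 kJ/mol.
SH at 120° (eclipsed): Br–OCH3 eclipsed, Br–SH eclipsed, H–CN eclipsed; 10.4 + 10.1 + 5.0 = 25.5 kJ/mol.
SH at 180° (staggered): Br–CN gauche, Br–OCH3 gauche, Br–SH gauche, Br–OCH3 gauche; 2.1 + 3.0 + 3.4 + 3.0 = 11.5 kJ/mol.
SH at 240° (eclipsed): Br–CN eclipsed, Br–OCH3 eclipsed, H–SH eclipsed; 8.8 + 10.4 + 6.1 = 25.3 kJ/mol.
SH at 300° (staggered): Br–SH gauche, Br–CN gauche, Br–CN gauche, Br–OCH3 gauche; 3.4 + 2.1 + 2.1 + 3.0 = 10.6 kJ/mol.
The maximum (25.5 kJ/mol) occurs with SH at 120°.

120°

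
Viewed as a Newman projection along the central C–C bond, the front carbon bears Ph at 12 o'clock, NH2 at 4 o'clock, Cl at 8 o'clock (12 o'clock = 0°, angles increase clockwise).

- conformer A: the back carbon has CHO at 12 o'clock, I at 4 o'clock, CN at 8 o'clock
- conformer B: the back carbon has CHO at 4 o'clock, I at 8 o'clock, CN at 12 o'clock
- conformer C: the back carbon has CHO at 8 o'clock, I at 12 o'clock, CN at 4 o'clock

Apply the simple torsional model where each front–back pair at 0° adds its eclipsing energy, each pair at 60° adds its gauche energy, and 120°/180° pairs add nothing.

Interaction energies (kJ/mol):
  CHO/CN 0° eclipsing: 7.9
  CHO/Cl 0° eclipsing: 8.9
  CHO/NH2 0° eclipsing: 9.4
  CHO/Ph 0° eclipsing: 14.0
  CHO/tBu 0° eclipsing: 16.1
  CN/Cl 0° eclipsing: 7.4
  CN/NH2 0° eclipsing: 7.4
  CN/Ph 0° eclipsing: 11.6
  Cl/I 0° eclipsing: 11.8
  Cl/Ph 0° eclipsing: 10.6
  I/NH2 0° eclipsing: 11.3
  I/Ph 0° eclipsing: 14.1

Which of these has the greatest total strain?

A (eclipsed): Ph(0°)/CHO(0°) eclipsed 14.0; NH2(120°)/I(120°) eclipsed 11.3; Cl(240°)/CN(240°) eclipsed 7.4 → 32.7 kJ/mol.
B (eclipsed): Ph(0°)/CN(0°) eclipsed 11.6; NH2(120°)/CHO(120°) eclipsed 9.4; Cl(240°)/I(240°) eclipsed 11.8 → 32.8 kJ/mol.
C (eclipsed): Ph(0°)/I(0°) eclipsed 14.1; NH2(120°)/CN(120°) eclipsed 7.4; Cl(240°)/CHO(240°) eclipsed 8.9 → 30.4 kJ/mol.
B has the highest total (32.8 kJ/mol).

B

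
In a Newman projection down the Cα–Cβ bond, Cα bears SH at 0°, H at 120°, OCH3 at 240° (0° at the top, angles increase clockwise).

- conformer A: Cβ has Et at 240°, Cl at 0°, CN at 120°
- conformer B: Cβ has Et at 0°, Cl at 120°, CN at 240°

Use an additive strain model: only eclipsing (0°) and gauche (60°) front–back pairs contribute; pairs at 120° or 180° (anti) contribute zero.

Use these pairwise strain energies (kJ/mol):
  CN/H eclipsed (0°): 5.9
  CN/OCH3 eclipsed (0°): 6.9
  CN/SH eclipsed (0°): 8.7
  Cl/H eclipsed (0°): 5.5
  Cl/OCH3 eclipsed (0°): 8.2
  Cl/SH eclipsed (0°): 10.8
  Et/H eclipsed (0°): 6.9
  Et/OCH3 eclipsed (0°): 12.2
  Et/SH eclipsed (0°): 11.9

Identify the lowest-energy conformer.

A (eclipsed): SH(0°)/Cl(0°) eclipsed 10.8; H(120°)/CN(120°) eclipsed 5.9; OCH3(240°)/Et(240°) eclipsed 12.2 → 28.9 kJ/mol.
B (eclipsed): SH(0°)/Et(0°) eclipsed 11.9; H(120°)/Cl(120°) eclipsed 5.5; OCH3(240°)/CN(240°) eclipsed 6.9 → 24.3 kJ/mol.
B has the lowest total (24.3 kJ/mol).

B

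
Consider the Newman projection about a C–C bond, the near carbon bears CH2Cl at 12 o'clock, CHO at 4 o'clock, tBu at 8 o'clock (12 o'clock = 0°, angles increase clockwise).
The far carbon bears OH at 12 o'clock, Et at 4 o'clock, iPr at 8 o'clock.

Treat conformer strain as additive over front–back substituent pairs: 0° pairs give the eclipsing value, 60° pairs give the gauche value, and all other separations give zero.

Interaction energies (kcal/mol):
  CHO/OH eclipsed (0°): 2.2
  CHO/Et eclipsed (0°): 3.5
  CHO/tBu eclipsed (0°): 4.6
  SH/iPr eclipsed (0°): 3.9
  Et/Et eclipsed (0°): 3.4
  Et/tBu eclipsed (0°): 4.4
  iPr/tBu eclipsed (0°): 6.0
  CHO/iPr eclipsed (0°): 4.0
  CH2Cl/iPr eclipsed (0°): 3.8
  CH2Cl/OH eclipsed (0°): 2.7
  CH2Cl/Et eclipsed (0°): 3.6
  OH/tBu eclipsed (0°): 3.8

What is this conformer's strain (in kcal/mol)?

12.2 kcal/mol

This conformer (eclipsed): CH2Cl–OH eclipsed, CHO–Et eclipsed, tBu–iPr eclipsed; 2.7 + 3.5 + 6.0 = 12.2 kcal/mol.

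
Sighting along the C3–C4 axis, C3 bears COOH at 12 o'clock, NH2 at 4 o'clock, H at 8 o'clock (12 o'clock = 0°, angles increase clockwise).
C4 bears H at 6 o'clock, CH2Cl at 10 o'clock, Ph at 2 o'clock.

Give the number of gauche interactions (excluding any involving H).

3

Non-H gauche pairs: COOH(0°)/CH2Cl(300°); COOH(0°)/Ph(60°); NH2(120°)/Ph(60°) — 3 interactions.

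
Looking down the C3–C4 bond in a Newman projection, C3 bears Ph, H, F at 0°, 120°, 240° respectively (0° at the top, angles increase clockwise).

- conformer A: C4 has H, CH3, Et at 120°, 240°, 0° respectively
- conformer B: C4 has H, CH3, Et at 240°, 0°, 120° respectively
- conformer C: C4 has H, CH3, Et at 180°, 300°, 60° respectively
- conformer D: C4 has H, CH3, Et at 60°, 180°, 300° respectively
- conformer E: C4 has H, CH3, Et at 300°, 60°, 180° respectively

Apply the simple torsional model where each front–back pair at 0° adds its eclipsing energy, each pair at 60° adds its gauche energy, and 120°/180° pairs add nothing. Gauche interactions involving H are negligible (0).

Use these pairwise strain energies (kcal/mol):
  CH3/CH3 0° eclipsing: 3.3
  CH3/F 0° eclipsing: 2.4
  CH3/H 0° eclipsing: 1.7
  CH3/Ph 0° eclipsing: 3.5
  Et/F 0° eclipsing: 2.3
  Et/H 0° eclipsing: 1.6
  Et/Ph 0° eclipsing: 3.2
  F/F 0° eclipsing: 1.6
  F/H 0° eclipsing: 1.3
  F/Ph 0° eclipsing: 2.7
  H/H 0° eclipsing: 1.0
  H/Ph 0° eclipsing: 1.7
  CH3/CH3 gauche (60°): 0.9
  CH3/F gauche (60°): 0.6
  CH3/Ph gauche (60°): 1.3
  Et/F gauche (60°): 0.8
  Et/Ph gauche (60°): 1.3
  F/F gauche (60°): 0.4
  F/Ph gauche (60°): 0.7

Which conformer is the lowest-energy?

E

A (eclipsed): Ph(0°)/Et(0°) eclipsed 3.2; H(120°)/H(120°) eclipsed 1.0; F(240°)/CH3(240°) eclipsed 2.4 → 6.6 kcal/mol.
B (eclipsed): Ph(0°)/CH3(0°) eclipsed 3.5; H(120°)/Et(120°) eclipsed 1.6; F(240°)/H(240°) eclipsed 1.3 → 6.4 kcal/mol.
C (staggered): Ph(0°)/CH3(300°) gauche 1.3; Ph(0°)/Et(60°) gauche 1.3; F(240°)/CH3(300°) gauche 0.6 → 3.2 kcal/mol.
D (staggered): Ph(0°)/Et(300°) gauche 1.3; F(240°)/CH3(180°) gauche 0.6; F(240°)/Et(300°) gauche 0.8 → 2.7 kcal/mol.
E (staggered): Ph(0°)/CH3(60°) gauche 1.3; F(240°)/Et(180°) gauche 0.8 → 2.1 kcal/mol.
E has the lowest total (2.1 kcal/mol).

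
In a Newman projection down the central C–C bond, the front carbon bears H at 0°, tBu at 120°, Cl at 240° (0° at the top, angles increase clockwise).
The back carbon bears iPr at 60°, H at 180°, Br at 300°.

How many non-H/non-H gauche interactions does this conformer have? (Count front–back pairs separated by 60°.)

2

Non-H gauche pairs: tBu(120°)/iPr(60°); Cl(240°)/Br(300°) — 2 interactions.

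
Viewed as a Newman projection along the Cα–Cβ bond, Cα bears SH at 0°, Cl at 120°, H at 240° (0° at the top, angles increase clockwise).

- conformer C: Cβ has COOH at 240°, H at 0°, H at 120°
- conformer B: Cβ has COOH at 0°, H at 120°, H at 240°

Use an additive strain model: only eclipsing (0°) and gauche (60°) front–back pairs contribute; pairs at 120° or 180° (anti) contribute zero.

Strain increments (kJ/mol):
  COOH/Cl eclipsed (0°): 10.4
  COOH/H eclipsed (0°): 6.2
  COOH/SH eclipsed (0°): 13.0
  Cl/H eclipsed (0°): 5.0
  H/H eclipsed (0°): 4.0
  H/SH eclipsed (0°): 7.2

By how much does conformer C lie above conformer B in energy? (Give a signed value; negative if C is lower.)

C (eclipsed): SH–H eclipsed, Cl–H eclipsed, H–COOH eclipsed; 7.2 + 5.0 + 6.2 = 18.4 kJ/mol.
B (eclipsed): SH–COOH eclipsed, Cl–H eclipsed, H–H eclipsed; 13.0 + 5.0 + 4.0 = 22.0 kJ/mol.
E(C) − E(B) = 18.4 − 22.0 = -3.6 kJ/mol.

-3.6 kJ/mol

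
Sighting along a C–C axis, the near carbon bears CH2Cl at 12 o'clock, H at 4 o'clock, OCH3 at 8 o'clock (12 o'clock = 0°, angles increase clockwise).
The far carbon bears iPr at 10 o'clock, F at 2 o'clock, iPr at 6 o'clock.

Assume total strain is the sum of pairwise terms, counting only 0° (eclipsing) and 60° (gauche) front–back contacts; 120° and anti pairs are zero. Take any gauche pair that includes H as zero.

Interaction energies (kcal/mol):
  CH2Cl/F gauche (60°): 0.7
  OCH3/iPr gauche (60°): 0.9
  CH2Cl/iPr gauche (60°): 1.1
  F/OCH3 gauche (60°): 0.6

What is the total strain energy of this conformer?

This conformer (staggered): CH2Cl(0°)/iPr(300°) gauche 1.1; CH2Cl(0°)/F(60°) gauche 0.7; OCH3(240°)/iPr(300°) gauche 0.9; OCH3(240°)/iPr(180°) gauche 0.9 → 3.6 kcal/mol.

3.6 kcal/mol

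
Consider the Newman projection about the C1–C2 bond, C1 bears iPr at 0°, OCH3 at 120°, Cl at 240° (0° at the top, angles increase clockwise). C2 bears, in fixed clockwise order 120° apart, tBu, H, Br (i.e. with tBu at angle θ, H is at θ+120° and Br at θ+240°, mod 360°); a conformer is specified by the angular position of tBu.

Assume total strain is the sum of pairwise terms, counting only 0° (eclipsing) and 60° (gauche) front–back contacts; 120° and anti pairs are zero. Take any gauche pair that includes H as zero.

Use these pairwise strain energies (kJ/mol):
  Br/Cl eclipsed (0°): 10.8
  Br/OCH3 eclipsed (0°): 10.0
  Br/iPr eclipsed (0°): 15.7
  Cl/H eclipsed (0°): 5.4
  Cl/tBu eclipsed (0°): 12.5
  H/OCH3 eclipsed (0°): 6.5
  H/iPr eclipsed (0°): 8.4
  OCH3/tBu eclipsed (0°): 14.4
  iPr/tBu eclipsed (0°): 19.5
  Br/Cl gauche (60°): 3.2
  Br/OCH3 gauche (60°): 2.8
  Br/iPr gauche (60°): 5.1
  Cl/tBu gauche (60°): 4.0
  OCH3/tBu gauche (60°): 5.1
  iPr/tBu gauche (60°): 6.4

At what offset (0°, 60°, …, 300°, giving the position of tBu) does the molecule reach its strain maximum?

0°

tBu at 0° (eclipsed): iPr–tBu eclipsed, OCH3–H eclipsed, Cl–Br eclipsed; 19.5 + 6.5 + 10.8 = 36.8 kJ/mol.
tBu at 60° (staggered): iPr–tBu gauche, iPr–Br gauche, OCH3–tBu gauche, Cl–Br gauche; 6.4 + 5.1 + 5.1 + 3.2 = 19.8 kJ/mol.
tBu at 120° (eclipsed): iPr–Br eclipsed, OCH3–tBu eclipsed, Cl–H eclipsed; 15.7 + 14.4 + 5.4 = 35.5 kJ/mol.
tBu at 180° (staggered): iPr–Br gauche, OCH3–tBu gauche, OCH3–Br gauche, Cl–tBu gauche; 5.1 + 5.1 + 2.8 + 4.0 = 17.0 kJ/mol.
tBu at 240° (eclipsed): iPr–H eclipsed, OCH3–Br eclipsed, Cl–tBu eclipsed; 8.4 + 10.0 + 12.5 = 30.9 kJ/mol.
tBu at 300° (staggered): iPr–tBu gauche, OCH3–Br gauche, Cl–tBu gauche, Cl–Br gauche; 6.4 + 2.8 + 4.0 + 3.2 = 16.4 kJ/mol.
The maximum (36.8 kJ/mol) occurs with tBu at 0°.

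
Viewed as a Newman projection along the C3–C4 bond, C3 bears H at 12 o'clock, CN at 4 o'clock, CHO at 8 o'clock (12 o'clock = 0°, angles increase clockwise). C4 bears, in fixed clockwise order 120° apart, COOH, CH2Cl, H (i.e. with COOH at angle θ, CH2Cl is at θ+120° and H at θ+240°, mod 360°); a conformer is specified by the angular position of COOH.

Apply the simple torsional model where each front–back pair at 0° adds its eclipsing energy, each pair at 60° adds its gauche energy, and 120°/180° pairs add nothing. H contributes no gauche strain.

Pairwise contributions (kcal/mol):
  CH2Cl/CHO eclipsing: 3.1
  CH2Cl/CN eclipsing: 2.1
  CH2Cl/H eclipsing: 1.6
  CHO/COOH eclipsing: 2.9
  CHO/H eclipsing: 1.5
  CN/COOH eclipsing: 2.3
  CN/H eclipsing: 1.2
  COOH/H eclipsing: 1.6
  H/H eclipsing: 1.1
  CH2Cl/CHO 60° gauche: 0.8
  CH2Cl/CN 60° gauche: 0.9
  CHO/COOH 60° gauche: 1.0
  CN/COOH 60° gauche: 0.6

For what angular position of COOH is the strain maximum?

COOH at 0° (eclipsed): H(0°)/COOH(0°) eclipsed 1.6; CN(120°)/CH2Cl(120°) eclipsed 2.1; CHO(240°)/H(240°) eclipsed 1.5 → 5.2 kcal/mol.
COOH at 60° (staggered): CN(120°)/COOH(60°) gauche 0.6; CN(120°)/CH2Cl(180°) gauche 0.9; CHO(240°)/CH2Cl(180°) gauche 0.8 → 2.3 kcal/mol.
COOH at 120° (eclipsed): H(0°)/H(0°) eclipsed 1.1; CN(120°)/COOH(120°) eclipsed 2.3; CHO(240°)/CH2Cl(240°) eclipsed 3.1 → 6.5 kcal/mol.
COOH at 180° (staggered): CN(120°)/COOH(180°) gauche 0.6; CHO(240°)/COOH(180°) gauche 1.0; CHO(240°)/CH2Cl(300°) gauche 0.8 → 2.4 kcal/mol.
COOH at 240° (eclipsed): H(0°)/CH2Cl(0°) eclipsed 1.6; CN(120°)/H(120°) eclipsed 1.2; CHO(240°)/COOH(240°) eclipsed 2.9 → 5.7 kcal/mol.
COOH at 300° (staggered): CN(120°)/CH2Cl(60°) gauche 0.9; CHO(240°)/COOH(300°) gauche 1.0 → 1.9 kcal/mol.
The maximum (6.5 kcal/mol) occurs with COOH at 120°.

120°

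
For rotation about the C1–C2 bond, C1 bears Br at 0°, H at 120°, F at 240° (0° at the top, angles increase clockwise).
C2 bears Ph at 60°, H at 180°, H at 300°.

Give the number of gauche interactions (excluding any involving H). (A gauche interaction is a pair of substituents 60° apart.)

1

Non-H gauche pairs: Br(0°)/Ph(60°) — 1 interaction.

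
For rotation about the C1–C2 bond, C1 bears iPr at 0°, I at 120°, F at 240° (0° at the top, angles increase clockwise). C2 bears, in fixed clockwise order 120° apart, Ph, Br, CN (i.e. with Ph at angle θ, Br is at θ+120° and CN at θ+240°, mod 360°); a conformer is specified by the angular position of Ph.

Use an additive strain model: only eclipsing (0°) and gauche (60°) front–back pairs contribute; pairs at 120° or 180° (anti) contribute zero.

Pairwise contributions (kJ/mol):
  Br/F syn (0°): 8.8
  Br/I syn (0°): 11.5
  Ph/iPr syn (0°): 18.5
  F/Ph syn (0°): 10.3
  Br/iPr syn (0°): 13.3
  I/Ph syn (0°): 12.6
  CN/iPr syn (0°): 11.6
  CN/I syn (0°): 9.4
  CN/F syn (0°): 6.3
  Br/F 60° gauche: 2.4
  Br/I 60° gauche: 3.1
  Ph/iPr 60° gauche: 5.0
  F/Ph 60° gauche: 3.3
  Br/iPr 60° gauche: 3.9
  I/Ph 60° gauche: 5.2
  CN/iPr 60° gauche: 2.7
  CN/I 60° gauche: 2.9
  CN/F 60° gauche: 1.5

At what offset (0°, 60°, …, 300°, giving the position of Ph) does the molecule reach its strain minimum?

Ph at 0° (eclipsed): iPr–Ph eclipsed, I–Br eclipsed, F–CN eclipsed; 18.5 + 11.5 + 6.3 = 36.3 kJ/mol.
Ph at 60° (staggered): iPr–Ph gauche, iPr–CN gauche, I–Ph gauche, I–Br gauche, F–Br gauche, F–CN gauche; 5.0 + 2.7 + 5.2 + 3.1 + 2.4 + 1.5 = 19.9 kJ/mol.
Ph at 120° (eclipsed): iPr–CN eclipsed, I–Ph eclipsed, F–Br eclipsed; 11.6 + 12.6 + 8.8 = 33.0 kJ/mol.
Ph at 180° (staggered): iPr–Br gauche, iPr–CN gauche, I–Ph gauche, I–CN gauche, F–Ph gauche, F–Br gauche; 3.9 + 2.7 + 5.2 + 2.9 + 3.3 + 2.4 = 20.4 kJ/mol.
Ph at 240° (eclipsed): iPr–Br eclipsed, I–CN eclipsed, F–Ph eclipsed; 13.3 + 9.4 + 10.3 = 33.0 kJ/mol.
Ph at 300° (staggered): iPr–Ph gauche, iPr–Br gauche, I–Br gauche, I–CN gauche, F–Ph gauche, F–CN gauche; 5.0 + 3.9 + 3.1 + 2.9 + 3.3 + 1.5 = 19.7 kJ/mol.
The minimum (19.7 kJ/mol) occurs with Ph at 300°.

300°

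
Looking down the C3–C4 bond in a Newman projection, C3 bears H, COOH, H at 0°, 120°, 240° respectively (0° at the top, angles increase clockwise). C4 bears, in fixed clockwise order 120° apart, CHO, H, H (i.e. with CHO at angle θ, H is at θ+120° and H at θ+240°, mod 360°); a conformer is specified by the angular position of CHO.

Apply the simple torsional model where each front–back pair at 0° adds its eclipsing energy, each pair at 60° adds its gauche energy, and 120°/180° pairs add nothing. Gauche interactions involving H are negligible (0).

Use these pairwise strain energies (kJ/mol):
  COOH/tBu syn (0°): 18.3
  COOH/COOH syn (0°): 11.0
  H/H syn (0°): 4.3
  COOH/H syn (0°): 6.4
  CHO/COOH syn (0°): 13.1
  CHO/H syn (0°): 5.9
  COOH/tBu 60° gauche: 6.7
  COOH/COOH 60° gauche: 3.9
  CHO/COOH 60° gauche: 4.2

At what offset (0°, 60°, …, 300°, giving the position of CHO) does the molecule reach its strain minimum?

300°

CHO at 0° is eclipsed. H at 0° is eclipsed with CHO at 0° (5.9); COOH at 120° is eclipsed with H at 120° (6.4); H at 240° is eclipsed with H at 240° (4.3). Total 16.6 kJ/mol.
CHO at 60° is staggered. COOH at 120° is gauche with CHO at 60° (4.2). Total 4.2 kJ/mol.
CHO at 120° is eclipsed. H at 0° is eclipsed with H at 0° (4.3); COOH at 120° is eclipsed with CHO at 120° (13.1); H at 240° is eclipsed with H at 240° (4.3). Total 21.7 kJ/mol.
CHO at 180° is staggered. COOH at 120° is gauche with CHO at 180° (4.2). Total 4.2 kJ/mol.
CHO at 240° is eclipsed. H at 0° is eclipsed with H at 0° (4.3); COOH at 120° is eclipsed with H at 120° (6.4); H at 240° is eclipsed with CHO at 240° (5.9). Total 16.6 kJ/mol.
CHO at 300° (staggered): no non-H gauche contacts → 0.0 kJ/mol.
The minimum (0.0 kJ/mol) occurs with CHO at 300°.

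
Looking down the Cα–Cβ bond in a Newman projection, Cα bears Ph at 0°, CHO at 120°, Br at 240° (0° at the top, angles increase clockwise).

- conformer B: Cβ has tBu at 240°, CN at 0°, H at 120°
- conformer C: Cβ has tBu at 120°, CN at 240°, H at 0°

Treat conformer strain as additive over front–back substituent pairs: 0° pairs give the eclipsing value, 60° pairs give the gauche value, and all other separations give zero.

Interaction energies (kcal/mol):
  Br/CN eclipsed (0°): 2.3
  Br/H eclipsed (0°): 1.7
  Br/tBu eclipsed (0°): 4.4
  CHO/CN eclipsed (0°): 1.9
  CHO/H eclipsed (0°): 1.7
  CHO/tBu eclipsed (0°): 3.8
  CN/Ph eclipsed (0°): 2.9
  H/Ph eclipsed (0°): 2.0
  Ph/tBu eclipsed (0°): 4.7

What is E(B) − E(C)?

B (eclipsed): Ph–CN eclipsed, CHO–H eclipsed, Br–tBu eclipsed; 2.9 + 1.7 + 4.4 = 9.0 kcal/mol.
C (eclipsed): Ph–H eclipsed, CHO–tBu eclipsed, Br–CN eclipsed; 2.0 + 3.8 + 2.3 = 8.1 kcal/mol.
E(B) − E(C) = 9.0 − 8.1 = +0.9 kcal/mol.

+0.9 kcal/mol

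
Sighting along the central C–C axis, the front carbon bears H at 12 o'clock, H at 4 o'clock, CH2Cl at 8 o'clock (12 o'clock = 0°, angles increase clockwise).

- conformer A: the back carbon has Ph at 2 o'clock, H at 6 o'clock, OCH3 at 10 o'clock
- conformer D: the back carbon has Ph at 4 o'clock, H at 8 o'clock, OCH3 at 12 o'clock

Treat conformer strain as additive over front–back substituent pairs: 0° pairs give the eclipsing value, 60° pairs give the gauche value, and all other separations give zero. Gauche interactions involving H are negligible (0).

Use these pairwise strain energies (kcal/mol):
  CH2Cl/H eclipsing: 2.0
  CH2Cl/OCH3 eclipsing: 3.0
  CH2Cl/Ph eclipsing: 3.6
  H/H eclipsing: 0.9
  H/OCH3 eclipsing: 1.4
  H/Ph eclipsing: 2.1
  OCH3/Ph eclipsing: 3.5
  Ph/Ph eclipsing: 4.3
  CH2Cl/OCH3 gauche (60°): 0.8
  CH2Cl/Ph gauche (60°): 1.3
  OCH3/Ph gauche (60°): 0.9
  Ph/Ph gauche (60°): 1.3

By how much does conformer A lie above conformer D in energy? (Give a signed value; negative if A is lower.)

-4.7 kcal/mol

A is staggered. CH2Cl at 240° is gauche with OCH3 at 300° (0.8). Total 0.8 kcal/mol.
D is eclipsed. H at 0° is eclipsed with OCH3 at 0° (1.4); H at 120° is eclipsed with Ph at 120° (2.1); CH2Cl at 240° is eclipsed with H at 240° (2.0). Total 5.5 kcal/mol.
E(A) − E(D) = 0.8 − 5.5 = -4.7 kcal/mol.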